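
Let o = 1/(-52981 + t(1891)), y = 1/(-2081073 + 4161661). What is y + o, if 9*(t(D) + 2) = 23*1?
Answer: -4562117/248018573128 ≈ -1.8394e-5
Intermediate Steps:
y = 1/2080588 ≈ 4.8063e-7
t(D) = 5/9 (t(D) = -2 + (23*1)/9 = -2 + (1/9)*23 = -2 + 23/9 = 5/9)
o = -9/476824 (o = 1/(-52981 + 5/9) = 1/(-476824/9) = -9/476824 ≈ -1.8875e-5)
y + o = 1/2080588 - 9/476824 = -4562117/248018573128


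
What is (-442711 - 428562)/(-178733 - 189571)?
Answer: 871273/368304 ≈ 2.3656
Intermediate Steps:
(-442711 - 428562)/(-178733 - 189571) = -871273/(-368304) = -871273*(-1/368304) = 871273/368304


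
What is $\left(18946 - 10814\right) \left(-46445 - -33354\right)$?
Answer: $-106456012$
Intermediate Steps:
$\left(18946 - 10814\right) \left(-46445 - -33354\right) = 8132 \left(-46445 + 33354\right) = 8132 \left(-13091\right) = -106456012$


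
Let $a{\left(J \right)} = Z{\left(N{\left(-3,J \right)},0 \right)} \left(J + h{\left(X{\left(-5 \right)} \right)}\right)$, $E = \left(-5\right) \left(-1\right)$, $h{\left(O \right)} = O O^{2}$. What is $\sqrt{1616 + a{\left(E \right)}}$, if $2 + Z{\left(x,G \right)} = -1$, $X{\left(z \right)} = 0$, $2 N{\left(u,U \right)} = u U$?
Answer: $\sqrt{1601} \approx 40.013$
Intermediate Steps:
$N{\left(u,U \right)} = \frac{U u}{2}$ ($N{\left(u,U \right)} = \frac{u U}{2} = \frac{U u}{2}$)
$h{\left(O \right)} = O^{3}$
$Z{\left(x,G \right)} = -3$ ($Z{\left(x,G \right)} = -2 - 1 = -3$)
$E = 5$
$a{\left(J \right)} = - 3 J$ ($a{\left(J \right)} = - 3 \left(J + 0^{3}\right) = - 3 \left(J + 0\right) = - 3 J$)
$\sqrt{1616 + a{\left(E \right)}} = \sqrt{1616 - 15} = \sqrt{1601}$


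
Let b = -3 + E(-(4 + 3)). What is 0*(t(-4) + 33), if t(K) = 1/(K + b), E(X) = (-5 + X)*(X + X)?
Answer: 0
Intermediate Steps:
E(X) = 2*X*(-5 + X) (E(X) = (-5 + X)*(2*X) = 2*X*(-5 + X))
b = 165 (b = -3 + 2*(-(4 + 3))*(-5 - (4 + 3)) = -3 + 2*(-1*7)*(-5 - 1*7) = -3 + 2*(-7)*(-5 - 7) = -3 + 2*(-7)*(-12) = -3 + 168 = 165)
t(K) = 1/(165 + K) (t(K) = 1/(K + 165) = 1/(165 + K))
0*(t(-4) + 33) = 0*(1/(165 - 4) + 33) = 0*(1/161 + 33) = 0*(5314/161) = 0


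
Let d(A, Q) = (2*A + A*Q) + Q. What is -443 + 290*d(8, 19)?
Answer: 53787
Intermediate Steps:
d(A, Q) = Q + 2*A + A*Q
-443 + 290*d(8, 19) = -443 + 290*(19 + 2*8 + 8*19) = -443 + 290*(19 + 16 + 152) = -443 + 290*187 = -443 + 54230 = 53787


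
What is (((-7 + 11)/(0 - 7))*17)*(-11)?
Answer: 748/7 ≈ 106.86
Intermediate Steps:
(((-7 + 11)/(0 - 7))*17)*(-11) = ((4/(-7))*17)*(-11) = ((4*(-1/7))*17)*(-11) = -4/7*17*(-11) = -68/7*(-11) = 748/7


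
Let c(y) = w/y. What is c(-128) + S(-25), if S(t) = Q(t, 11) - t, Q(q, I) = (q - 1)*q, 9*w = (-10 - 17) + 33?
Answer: 129599/192 ≈ 675.00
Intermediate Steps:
w = ⅔ (w = ((-10 - 17) + 33)/9 = (-27 + 33)/9 = (⅑)*6 = ⅔ ≈ 0.66667)
Q(q, I) = q*(-1 + q) (Q(q, I) = (-1 + q)*q = q*(-1 + q))
S(t) = -t + t*(-1 + t) (S(t) = t*(-1 + t) - t = -t + t*(-1 + t))
c(y) = 2/(3*y)
c(-128) + S(-25) = (⅔)/(-128) - 25*(-2 - 25) = (⅔)*(-1/128) - 25*(-27) = -1/192 + 675 = 129599/192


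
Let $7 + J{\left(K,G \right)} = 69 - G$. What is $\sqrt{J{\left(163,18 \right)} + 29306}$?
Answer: $5 \sqrt{1174} \approx 171.32$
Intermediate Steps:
$J{\left(K,G \right)} = 62 - G$ ($J{\left(K,G \right)} = -7 - \left(-69 + G\right) = 62 - G$)
$\sqrt{J{\left(163,18 \right)} + 29306} = \sqrt{\left(62 - 18\right) + 29306} = \sqrt{44 + 29306} = \sqrt{29350} = 5 \sqrt{1174}$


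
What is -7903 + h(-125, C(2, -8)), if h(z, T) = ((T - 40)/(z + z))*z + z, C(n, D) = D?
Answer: -8052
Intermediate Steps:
h(z, T) = -20 + z + T/2 (h(z, T) = ((-40 + T)/((2*z)))*z + z = ((-40 + T)*(1/(2*z)))*z + z = ((-40 + T)/(2*z))*z + z = (-20 + T/2) + z = -20 + z + T/2)
-7903 + h(-125, C(2, -8)) = -7903 + (-20 - 125 + (1/2)*(-8)) = -7903 + (-20 - 125 - 4) = -7903 - 149 = -8052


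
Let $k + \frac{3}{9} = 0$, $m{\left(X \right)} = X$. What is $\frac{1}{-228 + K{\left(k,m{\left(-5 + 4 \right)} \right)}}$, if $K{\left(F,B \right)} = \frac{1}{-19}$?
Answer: $- \frac{19}{4333} \approx -0.0043849$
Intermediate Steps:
$k = - \frac{1}{3}$ ($k = - \frac{1}{3} + 0 = - \frac{1}{3} \approx -0.33333$)
$K{\left(F,B \right)} = - \frac{1}{19}$
$\frac{1}{-228 + K{\left(k,m{\left(-5 + 4 \right)} \right)}} = \frac{1}{-228 - \frac{1}{19}} = \frac{1}{- \frac{4333}{19}} = - \frac{19}{4333}$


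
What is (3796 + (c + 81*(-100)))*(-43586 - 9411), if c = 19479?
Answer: -804229475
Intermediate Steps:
(3796 + (c + 81*(-100)))*(-43586 - 9411) = (3796 + (19479 + 81*(-100)))*(-43586 - 9411) = (3796 + (19479 - 8100))*(-52997) = (3796 + 11379)*(-52997) = 15175*(-52997) = -804229475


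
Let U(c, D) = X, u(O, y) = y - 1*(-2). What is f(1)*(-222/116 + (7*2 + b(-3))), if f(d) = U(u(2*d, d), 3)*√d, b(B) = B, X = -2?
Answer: -527/29 ≈ -18.172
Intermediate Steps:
u(O, y) = 2 + y (u(O, y) = y + 2 = 2 + y)
U(c, D) = -2
f(d) = -2*√d
f(1)*(-222/116 + (7*2 + b(-3))) = (-2*√1)*(-222/116 + (7*2 - 3)) = (-2*1)*(-222*1/116 + (14 - 3)) = -2*(-111/58 + 11) = -2*527/58 = -527/29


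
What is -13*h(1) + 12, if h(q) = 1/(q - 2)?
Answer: 25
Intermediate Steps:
h(q) = 1/(-2 + q)
-13*h(1) + 12 = -13/(-2 + 1) + 12 = -13/(-1) + 12 = -13*(-1) + 12 = 13 + 12 = 25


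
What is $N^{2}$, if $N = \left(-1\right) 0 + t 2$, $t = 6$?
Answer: $144$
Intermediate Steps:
$N = 12$ ($N = \left(-1\right) 0 + 6 \cdot 2 = 0 + 12 = 12$)
$N^{2} = 12^{2} = 144$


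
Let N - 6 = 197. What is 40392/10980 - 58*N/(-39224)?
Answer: 23800199/5981660 ≈ 3.9789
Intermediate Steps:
N = 203 (N = 6 + 197 = 203)
40392/10980 - 58*N/(-39224) = 40392/10980 - 58*203/(-39224) = 40392*(1/10980) - 11774*(-1/39224) = 1122/305 + 5887/19612 = 23800199/5981660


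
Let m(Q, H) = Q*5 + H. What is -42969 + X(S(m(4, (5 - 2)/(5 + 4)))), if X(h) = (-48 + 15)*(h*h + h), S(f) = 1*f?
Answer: -171851/3 ≈ -57284.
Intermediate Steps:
m(Q, H) = H + 5*Q (m(Q, H) = 5*Q + H = H + 5*Q)
S(f) = f
X(h) = -33*h - 33*h² (X(h) = -33*(h² + h) = -33*(h + h²) = -33*h - 33*h²)
-42969 + X(S(m(4, (5 - 2)/(5 + 4)))) = -42969 - 33*((5 - 2)/(5 + 4) + 5*4)*(1 + ((5 - 2)/(5 + 4) + 5*4)) = -42969 - 33*(3/9 + 20)*(1 + (3/9 + 20)) = -42969 - 33*(3*(⅑) + 20)*(1 + (3*(⅑) + 20)) = -42969 - 33*(⅓ + 20)*(1 + (⅓ + 20)) = -42969 - 33*61/3*(1 + 61/3) = -42969 - 33*61/3*64/3 = -42969 - 42944/3 = -171851/3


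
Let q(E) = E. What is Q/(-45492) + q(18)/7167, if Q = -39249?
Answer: 31346271/36226796 ≈ 0.86528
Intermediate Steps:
Q/(-45492) + q(18)/7167 = -39249/(-45492) + 18/7167 = -39249*(-1/45492) + 18*(1/7167) = 13083/15164 + 6/2389 = 31346271/36226796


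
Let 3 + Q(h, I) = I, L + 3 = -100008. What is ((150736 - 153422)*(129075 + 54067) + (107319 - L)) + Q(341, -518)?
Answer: -491712603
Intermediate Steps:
L = -100011 (L = -3 - 100008 = -100011)
Q(h, I) = -3 + I
((150736 - 153422)*(129075 + 54067) + (107319 - L)) + Q(341, -518) = ((150736 - 153422)*(129075 + 54067) + (107319 - 1*(-100011))) + (-3 - 518) = (-2686*183142 + (107319 + 100011)) - 521 = (-491919412 + 207330) - 521 = -491712082 - 521 = -491712603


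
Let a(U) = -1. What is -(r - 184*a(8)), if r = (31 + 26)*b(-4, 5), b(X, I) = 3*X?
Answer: 500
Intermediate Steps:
r = -684 (r = (31 + 26)*(3*(-4)) = 57*(-12) = -684)
-(r - 184*a(8)) = -(-684 - 184*(-1)) = -(-684 - 1*(-184)) = -(-684 + 184) = -1*(-500) = 500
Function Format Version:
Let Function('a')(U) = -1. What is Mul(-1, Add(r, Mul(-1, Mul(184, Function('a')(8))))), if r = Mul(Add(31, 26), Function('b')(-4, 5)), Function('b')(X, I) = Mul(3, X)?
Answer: 500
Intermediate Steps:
r = -684 (r = Mul(Add(31, 26), Mul(3, -4)) = Mul(57, -12) = -684)
Mul(-1, Add(r, Mul(-1, Mul(184, Function('a')(8))))) = Mul(-1, Add(-684, Mul(-1, Mul(184, -1)))) = Mul(-1, Add(-684, Mul(-1, -184))) = Mul(-1, Add(-684, 184)) = Mul(-1, -500) = 500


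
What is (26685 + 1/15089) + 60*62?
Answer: 458781046/15089 ≈ 30405.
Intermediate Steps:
(26685 + 1/15089) + 60*62 = (26685 + 1/15089) + 3720 = 402649966/15089 + 3720 = 458781046/15089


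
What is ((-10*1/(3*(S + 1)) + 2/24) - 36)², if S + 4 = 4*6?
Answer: 82646281/63504 ≈ 1301.4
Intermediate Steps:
S = 20 (S = -4 + 4*6 = -4 + 24 = 20)
((-10*1/(3*(S + 1)) + 2/24) - 36)² = ((-10*1/(3*(20 + 1)) + 2/24) - 36)² = ((-10/(21*3) + 2*(1/24)) - 36)² = ((-10/63 + 1/12) - 36)² = (-19/252 - 36)² = (-9091/252)² = 82646281/63504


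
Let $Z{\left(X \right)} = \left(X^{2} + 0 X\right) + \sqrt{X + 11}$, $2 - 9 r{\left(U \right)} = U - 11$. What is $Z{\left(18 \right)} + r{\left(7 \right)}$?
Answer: $\frac{974}{3} + \sqrt{29} \approx 330.05$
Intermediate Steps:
$r{\left(U \right)} = \frac{13}{9} - \frac{U}{9}$ ($r{\left(U \right)} = \frac{2}{9} - \frac{U - 11}{9} = \frac{2}{9} - \frac{-11 + U}{9} = \frac{2}{9} - \left(- \frac{11}{9} + \frac{U}{9}\right) = \frac{13}{9} - \frac{U}{9}$)
$Z{\left(X \right)} = X^{2} + \sqrt{11 + X}$ ($Z{\left(X \right)} = \left(X^{2} + 0\right) + \sqrt{11 + X} = X^{2} + \sqrt{11 + X}$)
$Z{\left(18 \right)} + r{\left(7 \right)} = \left(18^{2} + \sqrt{11 + 18}\right) + \left(\frac{13}{9} - \frac{7}{9}\right) = \left(324 + \sqrt{29}\right) + \left(\frac{13}{9} - \frac{7}{9}\right) = \left(324 + \sqrt{29}\right) + \frac{2}{3} = \frac{974}{3} + \sqrt{29}$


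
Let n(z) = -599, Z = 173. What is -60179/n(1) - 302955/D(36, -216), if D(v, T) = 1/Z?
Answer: -31394257606/599 ≈ -5.2411e+7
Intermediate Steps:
D(v, T) = 1/173
-60179/n(1) - 302955/D(36, -216) = -60179/(-599) - 302955/1/173 = -60179*(-1/599) - 302955*173 = 60179/599 - 52411215 = -31394257606/599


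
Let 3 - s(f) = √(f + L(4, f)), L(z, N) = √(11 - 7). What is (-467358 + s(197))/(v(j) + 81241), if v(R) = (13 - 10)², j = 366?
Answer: -93471/16250 - √199/81250 ≈ -5.7522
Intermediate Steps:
L(z, N) = 2 (L(z, N) = √4 = 2)
v(R) = 9 (v(R) = 3² = 9)
s(f) = 3 - √(2 + f) (s(f) = 3 - √(f + 2) = 3 - √(2 + f))
(-467358 + s(197))/(v(j) + 81241) = (-467358 + (3 - √(2 + 197)))/(9 + 81241) = (-467358 + (3 - √199))/81250 = (-467355 - √199)*(1/81250) = -93471/16250 - √199/81250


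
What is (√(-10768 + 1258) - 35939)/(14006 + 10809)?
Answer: -35939/24815 + I*√9510/24815 ≈ -1.4483 + 0.0039299*I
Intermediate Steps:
(√(-10768 + 1258) - 35939)/(14006 + 10809) = (√(-9510) - 35939)/24815 = (I*√9510 - 35939)*(1/24815) = (-35939 + I*√9510)*(1/24815) = -35939/24815 + I*√9510/24815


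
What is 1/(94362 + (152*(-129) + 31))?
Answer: 1/74785 ≈ 1.3372e-5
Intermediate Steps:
1/(94362 + (152*(-129) + 31)) = 1/(94362 + (-19608 + 31)) = 1/(94362 - 19577) = 1/74785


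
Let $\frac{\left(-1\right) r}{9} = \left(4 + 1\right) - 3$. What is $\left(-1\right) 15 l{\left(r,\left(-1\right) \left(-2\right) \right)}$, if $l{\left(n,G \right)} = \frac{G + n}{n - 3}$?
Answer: $- \frac{80}{7} \approx -11.429$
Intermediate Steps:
$r = -18$ ($r = - 9 \left(\left(4 + 1\right) - 3\right) = - 9 \left(5 - 3\right) = \left(-9\right) 2 = -18$)
$l{\left(n,G \right)} = \frac{G + n}{-3 + n}$
$\left(-1\right) 15 l{\left(r,\left(-1\right) \left(-2\right) \right)} = \left(-1\right) 15 \frac{\left(-1\right) \left(-2\right) - 18}{-3 - 18} = - 15 \frac{2 - 18}{-21} = - 15 \left(\left(- \frac{1}{21}\right) \left(-16\right)\right) = \left(-15\right) \frac{16}{21} = - \frac{80}{7}$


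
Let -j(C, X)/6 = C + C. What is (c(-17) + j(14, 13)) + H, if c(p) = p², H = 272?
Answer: 393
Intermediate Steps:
j(C, X) = -12*C (j(C, X) = -6*(C + C) = -12*C)
(c(-17) + j(14, 13)) + H = ((-17)² - 12*14) + 272 = (289 - 168) + 272 = 121 + 272 = 393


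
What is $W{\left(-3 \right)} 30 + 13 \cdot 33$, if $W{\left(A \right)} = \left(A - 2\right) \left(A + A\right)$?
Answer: $1329$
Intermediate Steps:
$W{\left(A \right)} = 2 A \left(-2 + A\right)$ ($W{\left(A \right)} = \left(-2 + A\right) 2 A = 2 A \left(-2 + A\right)$)
$W{\left(-3 \right)} 30 + 13 \cdot 33 = 2 \left(-3\right) \left(-2 - 3\right) 30 + 13 \cdot 33 = 2 \left(-3\right) \left(-5\right) 30 + 429 = 30 \cdot 30 + 429 = 900 + 429 = 1329$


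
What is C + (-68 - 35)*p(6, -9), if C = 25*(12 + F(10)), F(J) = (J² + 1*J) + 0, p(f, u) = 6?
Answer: 2432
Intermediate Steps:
F(J) = J + J² (F(J) = (J² + J) + 0 = (J + J²) + 0 = J + J²)
C = 3050 (C = 25*(12 + 10*(1 + 10)) = 25*(12 + 10*11) = 25*(12 + 110) = 25*122 = 3050)
C + (-68 - 35)*p(6, -9) = 3050 + (-68 - 35)*6 = 3050 - 103*6 = 3050 - 618 = 2432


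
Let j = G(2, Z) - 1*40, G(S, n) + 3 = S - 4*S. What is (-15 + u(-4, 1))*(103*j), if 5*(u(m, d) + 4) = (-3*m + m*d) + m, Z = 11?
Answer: 459277/5 ≈ 91855.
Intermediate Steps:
G(S, n) = -3 - 3*S (G(S, n) = -3 + (S - 4*S) = -3 - 3*S)
j = -49 (j = (-3 - 3*2) - 1*40 = (-3 - 6) - 40 = -9 - 40 = -49)
u(m, d) = -4 - 2*m/5 + d*m/5 (u(m, d) = -4 + ((-3*m + m*d) + m)/5 = -4 + ((-3*m + d*m) + m)/5 = -4 + (-2*m + d*m)/5 = -4 + (-2*m/5 + d*m/5) = -4 - 2*m/5 + d*m/5)
(-15 + u(-4, 1))*(103*j) = (-15 + (-4 - 2/5*(-4) + (1/5)*1*(-4)))*(103*(-49)) = (-15 + (-4 + 8/5 - 4/5))*(-5047) = (-15 - 16/5)*(-5047) = -91/5*(-5047) = 459277/5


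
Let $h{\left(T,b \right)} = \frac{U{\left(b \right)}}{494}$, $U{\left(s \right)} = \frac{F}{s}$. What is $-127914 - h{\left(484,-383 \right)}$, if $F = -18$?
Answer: $- \frac{12100792323}{94601} \approx -1.2791 \cdot 10^{5}$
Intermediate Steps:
$U{\left(s \right)} = - \frac{18}{s}$
$h{\left(T,b \right)} = - \frac{9}{247 b}$ ($h{\left(T,b \right)} = \frac{\left(-18\right) \frac{1}{b}}{494} = - \frac{18}{b} \frac{1}{494} = - \frac{9}{247 b}$)
$-127914 - h{\left(484,-383 \right)} = -127914 - - \frac{9}{247 \left(-383\right)} = -127914 - \left(- \frac{9}{247}\right) \left(- \frac{1}{383}\right) = -127914 - \frac{9}{94601} = - \frac{12100792323}{94601}$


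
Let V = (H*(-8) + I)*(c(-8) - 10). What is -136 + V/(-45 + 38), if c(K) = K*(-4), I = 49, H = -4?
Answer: -2734/7 ≈ -390.57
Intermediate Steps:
c(K) = -4*K
V = 1782 (V = (-4*(-8) + 49)*(-4*(-8) - 10) = (32 + 49)*(32 - 10) = 81*22 = 1782)
-136 + V/(-45 + 38) = -136 + 1782/(-45 + 38) = -136 + 1782/(-7) = -136 - 1/7*1782 = -136 - 1782/7 = -2734/7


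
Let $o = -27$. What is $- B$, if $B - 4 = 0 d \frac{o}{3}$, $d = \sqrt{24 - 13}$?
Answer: $-4$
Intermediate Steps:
$d = \sqrt{11} \approx 3.3166$
$B = 4$ ($B = 4 + 0 \sqrt{11} \left(- \frac{27}{3}\right) = 4 + 0 \left(\left(-27\right) \frac{1}{3}\right) = 4 + 0 \left(-9\right) = 4 + 0 = 4$)
$- B = \left(-1\right) 4 = -4$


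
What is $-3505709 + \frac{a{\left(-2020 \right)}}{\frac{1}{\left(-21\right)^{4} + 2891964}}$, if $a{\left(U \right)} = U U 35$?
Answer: $440787552724291$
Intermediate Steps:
$a{\left(U \right)} = 35 U^{2}$ ($a{\left(U \right)} = U^{2} \cdot 35 = 35 U^{2}$)
$-3505709 + \frac{a{\left(-2020 \right)}}{\frac{1}{\left(-21\right)^{4} + 2891964}} = -3505709 + \frac{35 \left(-2020\right)^{2}}{\frac{1}{\left(-21\right)^{4} + 2891964}} = -3505709 + \frac{35 \cdot 4080400}{\frac{1}{194481 + 2891964}} = -3505709 + \frac{142814000}{\frac{1}{3086445}} = -3505709 + 142814000 \frac{1}{\frac{1}{3086445}} = -3505709 + 142814000 \cdot 3086445 = -3505709 + 440787556230000 = 440787552724291$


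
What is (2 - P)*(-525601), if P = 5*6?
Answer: 14716828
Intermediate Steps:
P = 30
(2 - P)*(-525601) = (2 - 1*30)*(-525601) = (2 - 30)*(-525601) = -28*(-525601) = 14716828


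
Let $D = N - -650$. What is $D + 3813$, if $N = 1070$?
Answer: $5533$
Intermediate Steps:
$D = 1720$ ($D = 1070 - -650 = 1070 + 650 = 1720$)
$D + 3813 = 1720 + 3813 = 5533$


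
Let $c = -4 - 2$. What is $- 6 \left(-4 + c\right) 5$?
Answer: $300$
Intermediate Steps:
$c = -6$ ($c = -4 - 2 = -6$)
$- 6 \left(-4 + c\right) 5 = - 6 \left(-4 - 6\right) 5 = - 6 \left(\left(-10\right) 5\right) = \left(-6\right) \left(-50\right) = 300$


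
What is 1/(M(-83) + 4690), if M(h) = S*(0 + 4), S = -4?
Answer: 1/4674 ≈ 0.00021395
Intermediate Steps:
M(h) = -16 (M(h) = -4*(0 + 4) = -4*4 = -16)
1/(M(-83) + 4690) = 1/(-16 + 4690) = 1/4674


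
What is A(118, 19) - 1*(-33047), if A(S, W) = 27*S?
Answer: 36233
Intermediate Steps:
A(118, 19) - 1*(-33047) = 27*118 - 1*(-33047) = 3186 + 33047 = 36233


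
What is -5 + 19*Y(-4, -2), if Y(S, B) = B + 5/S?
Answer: -267/4 ≈ -66.750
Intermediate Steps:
-5 + 19*Y(-4, -2) = -5 + 19*(-2 + 5/(-4)) = -5 + 19*(-2 + 5*(-¼)) = -5 + 19*(-2 - 5/4) = -5 + 19*(-13/4) = -5 - 247/4 = -267/4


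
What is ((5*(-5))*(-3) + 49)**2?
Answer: 15376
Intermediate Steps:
((5*(-5))*(-3) + 49)**2 = (-25*(-3) + 49)**2 = (75 + 49)**2 = 124**2 = 15376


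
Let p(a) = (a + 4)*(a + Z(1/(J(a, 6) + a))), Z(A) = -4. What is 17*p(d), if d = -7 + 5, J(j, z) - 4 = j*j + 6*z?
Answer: -204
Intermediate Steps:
J(j, z) = 4 + j**2 + 6*z (J(j, z) = 4 + (j*j + 6*z) = 4 + (j**2 + 6*z) = 4 + j**2 + 6*z)
d = -2
p(a) = (-4 + a)*(4 + a) (p(a) = (a + 4)*(a - 4) = (4 + a)*(-4 + a) = (-4 + a)*(4 + a))
17*p(d) = 17*(-16 + (-2)**2) = 17*(-16 + 4) = 17*(-12) = -204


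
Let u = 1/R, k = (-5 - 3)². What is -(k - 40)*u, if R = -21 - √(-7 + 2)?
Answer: 252/223 - 12*I*√5/223 ≈ 1.13 - 0.12033*I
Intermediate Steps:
R = -21 - I*√5 (R = -21 - √(-5) = -21 - I*√5 ≈ -21.0 - 2.2361*I)
k = 64 (k = (-8)² = 64)
u = 1/(-21 - I*√5) ≈ -0.047085 + 0.0050136*I
-(k - 40)*u = -(64 - 40)*I/(√5 - 21*I) = -24*I/(√5 - 21*I)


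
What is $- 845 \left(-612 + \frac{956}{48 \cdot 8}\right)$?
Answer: $\frac{49443485}{96} \approx 5.1504 \cdot 10^{5}$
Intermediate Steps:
$- 845 \left(-612 + \frac{956}{48 \cdot 8}\right) = - 845 \left(-612 + \frac{956}{384}\right) = - 845 \left(-612 + 956 \cdot \frac{1}{384}\right) = - 845 \left(-612 + \frac{239}{96}\right) = \left(-845\right) \left(- \frac{58513}{96}\right) = \frac{49443485}{96}$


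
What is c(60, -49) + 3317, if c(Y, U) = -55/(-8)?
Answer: 26591/8 ≈ 3323.9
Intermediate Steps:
c(Y, U) = 55/8 (c(Y, U) = -55*(-1/8) = 55/8)
c(60, -49) + 3317 = 55/8 + 3317 = 26591/8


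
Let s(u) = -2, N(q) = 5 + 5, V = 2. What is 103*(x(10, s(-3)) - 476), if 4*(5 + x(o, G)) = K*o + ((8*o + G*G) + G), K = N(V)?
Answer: -89713/2 ≈ -44857.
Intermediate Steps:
N(q) = 10
K = 10
x(o, G) = -5 + G/4 + G²/4 + 9*o/2 (x(o, G) = -5 + (10*o + ((8*o + G*G) + G))/4 = -5 + (10*o + ((8*o + G²) + G))/4 = -5 + (10*o + ((G² + 8*o) + G))/4 = -5 + (10*o + (G + G² + 8*o))/4 = -5 + (G + G² + 18*o)/4 = -5 + (G/4 + G²/4 + 9*o/2) = -5 + G/4 + G²/4 + 9*o/2)
103*(x(10, s(-3)) - 476) = 103*((-5 + (¼)*(-2) + (¼)*(-2)² + (9/2)*10) - 476) = 103*((-5 - ½ + (¼)*4 + 45) - 476) = 103*((-5 - ½ + 1 + 45) - 476) = 103*(81/2 - 476) = 103*(-871/2) = -89713/2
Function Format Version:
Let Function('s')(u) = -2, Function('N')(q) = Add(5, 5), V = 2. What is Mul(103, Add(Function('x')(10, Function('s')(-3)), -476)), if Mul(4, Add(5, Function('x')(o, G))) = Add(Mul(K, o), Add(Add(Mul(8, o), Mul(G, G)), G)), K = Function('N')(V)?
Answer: Rational(-89713, 2) ≈ -44857.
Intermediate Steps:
Function('N')(q) = 10
K = 10
Function('x')(o, G) = Add(-5, Mul(Rational(1, 4), G), Mul(Rational(1, 4), Pow(G, 2)), Mul(Rational(9, 2), o)) (Function('x')(o, G) = Add(-5, Mul(Rational(1, 4), Add(Mul(10, o), Add(Add(Mul(8, o), Mul(G, G)), G)))) = Add(-5, Mul(Rational(1, 4), Add(Mul(10, o), Add(Add(Mul(8, o), Pow(G, 2)), G)))) = Add(-5, Mul(Rational(1, 4), Add(Mul(10, o), Add(Add(Pow(G, 2), Mul(8, o)), G)))) = Add(-5, Mul(Rational(1, 4), Add(Mul(10, o), Add(G, Pow(G, 2), Mul(8, o))))) = Add(-5, Mul(Rational(1, 4), Add(G, Pow(G, 2), Mul(18, o)))) = Add(-5, Add(Mul(Rational(1, 4), G), Mul(Rational(1, 4), Pow(G, 2)), Mul(Rational(9, 2), o))) = Add(-5, Mul(Rational(1, 4), G), Mul(Rational(1, 4), Pow(G, 2)), Mul(Rational(9, 2), o)))
Mul(103, Add(Function('x')(10, Function('s')(-3)), -476)) = Mul(103, Add(Add(-5, Mul(Rational(1, 4), -2), Mul(Rational(1, 4), Pow(-2, 2)), Mul(Rational(9, 2), 10)), -476)) = Mul(103, Add(Add(-5, Rational(-1, 2), Mul(Rational(1, 4), 4), 45), -476)) = Mul(103, Add(Add(-5, Rational(-1, 2), 1, 45), -476)) = Mul(103, Add(Rational(81, 2), -476)) = Mul(103, Rational(-871, 2)) = Rational(-89713, 2)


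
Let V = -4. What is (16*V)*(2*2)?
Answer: -256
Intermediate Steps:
(16*V)*(2*2) = (16*(-4))*(2*2) = -64*4 = -256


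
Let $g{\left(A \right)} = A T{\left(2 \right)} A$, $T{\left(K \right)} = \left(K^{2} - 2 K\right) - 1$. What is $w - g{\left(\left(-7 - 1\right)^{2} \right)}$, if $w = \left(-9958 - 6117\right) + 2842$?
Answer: $-9137$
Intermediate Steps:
$T{\left(K \right)} = -1 + K^{2} - 2 K$
$g{\left(A \right)} = - A^{2}$ ($g{\left(A \right)} = A \left(-1 + 2^{2} - 4\right) A = A \left(-1 + 4 - 4\right) A = A \left(-1\right) A = - A A = - A^{2}$)
$w = -13233$ ($w = -16075 + 2842 = -13233$)
$w - g{\left(\left(-7 - 1\right)^{2} \right)} = -13233 - - \left(\left(-7 - 1\right)^{2}\right)^{2} = -13233 - - \left(\left(-8\right)^{2}\right)^{2} = -13233 - - 64^{2} = -13233 - \left(-1\right) 4096 = -13233 - -4096 = -13233 + 4096 = -9137$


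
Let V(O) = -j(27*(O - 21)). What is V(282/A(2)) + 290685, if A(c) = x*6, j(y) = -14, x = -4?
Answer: 290699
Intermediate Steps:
A(c) = -24 (A(c) = -4*6 = -24)
V(O) = 14 (V(O) = -1*(-14) = 14)
V(282/A(2)) + 290685 = 14 + 290685 = 290699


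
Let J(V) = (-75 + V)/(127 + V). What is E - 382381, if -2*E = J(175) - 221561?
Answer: -82023401/302 ≈ -2.7160e+5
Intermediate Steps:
J(V) = (-75 + V)/(127 + V)
E = 33455661/302 (E = -((-75 + 175)/(127 + 175) - 221561)/2 = -(100/302 - 221561)/2 = -((1/302)*100 - 221561)/2 = -(50/151 - 221561)/2 = -½*(-33455661/151) = 33455661/302 ≈ 1.1078e+5)
E - 382381 = 33455661/302 - 382381 = -82023401/302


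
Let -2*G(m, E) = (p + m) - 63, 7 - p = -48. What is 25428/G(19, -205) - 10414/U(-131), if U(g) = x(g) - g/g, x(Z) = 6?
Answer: -368834/55 ≈ -6706.1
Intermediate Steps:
p = 55 (p = 7 - 1*(-48) = 7 + 48 = 55)
G(m, E) = 4 - m/2 (G(m, E) = -((55 + m) - 63)/2 = -(-8 + m)/2 = 4 - m/2)
U(g) = 5 (U(g) = 6 - g/g = 6 - 1*1 = 6 - 1 = 5)
25428/G(19, -205) - 10414/U(-131) = 25428/(4 - 1/2*19) - 10414/5 = 25428/(4 - 19/2) - 10414*1/5 = 25428/(-11/2) - 10414/5 = 25428*(-2/11) - 10414/5 = -50856/11 - 10414/5 = -368834/55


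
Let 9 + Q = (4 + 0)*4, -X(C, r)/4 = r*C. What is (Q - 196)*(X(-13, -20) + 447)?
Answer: 112077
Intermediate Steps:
X(C, r) = -4*C*r (X(C, r) = -4*r*C = -4*C*r)
Q = 7 (Q = -9 + (4 + 0)*4 = -9 + 4*4 = -9 + 16 = 7)
(Q - 196)*(X(-13, -20) + 447) = (7 - 196)*(-4*(-13)*(-20) + 447) = -189*(-1040 + 447) = -189*(-593) = 112077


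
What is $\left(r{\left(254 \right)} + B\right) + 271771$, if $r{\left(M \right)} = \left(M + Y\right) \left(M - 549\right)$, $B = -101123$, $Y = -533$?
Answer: $252953$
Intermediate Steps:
$r{\left(M \right)} = \left(-549 + M\right) \left(-533 + M\right)$ ($r{\left(M \right)} = \left(M - 533\right) \left(M - 549\right) = \left(-533 + M\right) \left(-549 + M\right) = \left(-549 + M\right) \left(-533 + M\right)$)
$\left(r{\left(254 \right)} + B\right) + 271771 = \left(\left(292617 + 254^{2} - 274828\right) - 101123\right) + 271771 = \left(\left(292617 + 64516 - 274828\right) - 101123\right) + 271771 = \left(82305 - 101123\right) + 271771 = -18818 + 271771 = 252953$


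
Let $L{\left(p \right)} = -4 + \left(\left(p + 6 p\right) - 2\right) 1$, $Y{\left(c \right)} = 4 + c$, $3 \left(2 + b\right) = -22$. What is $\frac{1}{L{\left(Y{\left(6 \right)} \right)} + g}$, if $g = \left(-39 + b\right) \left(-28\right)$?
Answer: $\frac{3}{4252} \approx 0.00070555$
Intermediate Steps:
$b = - \frac{28}{3}$ ($b = -2 + \frac{1}{3} \left(-22\right) = -2 - \frac{22}{3} = - \frac{28}{3} \approx -9.3333$)
$g = \frac{4060}{3}$ ($g = \left(-39 - \frac{28}{3}\right) \left(-28\right) = \left(- \frac{145}{3}\right) \left(-28\right) = \frac{4060}{3} \approx 1353.3$)
$L{\left(p \right)} = -6 + 7 p$ ($L{\left(p \right)} = -4 + \left(7 p - 2\right) 1 = -4 + \left(-2 + 7 p\right) 1 = -4 + \left(-2 + 7 p\right) = -6 + 7 p$)
$\frac{1}{L{\left(Y{\left(6 \right)} \right)} + g} = \frac{1}{\left(-6 + 7 \left(4 + 6\right)\right) + \frac{4060}{3}} = \frac{1}{\left(-6 + 7 \cdot 10\right) + \frac{4060}{3}} = \frac{1}{\left(-6 + 70\right) + \frac{4060}{3}} = \frac{1}{64 + \frac{4060}{3}} = \frac{1}{\frac{4252}{3}} = \frac{3}{4252}$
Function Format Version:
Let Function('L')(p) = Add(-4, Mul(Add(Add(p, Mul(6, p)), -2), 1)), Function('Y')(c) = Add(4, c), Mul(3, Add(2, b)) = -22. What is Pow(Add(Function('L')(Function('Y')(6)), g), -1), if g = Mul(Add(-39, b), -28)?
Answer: Rational(3, 4252) ≈ 0.00070555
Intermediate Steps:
b = Rational(-28, 3) (b = Add(-2, Mul(Rational(1, 3), -22)) = Add(-2, Rational(-22, 3)) = Rational(-28, 3) ≈ -9.3333)
g = Rational(4060, 3) (g = Mul(Add(-39, Rational(-28, 3)), -28) = Mul(Rational(-145, 3), -28) = Rational(4060, 3) ≈ 1353.3)
Function('L')(p) = Add(-6, Mul(7, p)) (Function('L')(p) = Add(-4, Mul(Add(Mul(7, p), -2), 1)) = Add(-4, Mul(Add(-2, Mul(7, p)), 1)) = Add(-4, Add(-2, Mul(7, p))) = Add(-6, Mul(7, p)))
Pow(Add(Function('L')(Function('Y')(6)), g), -1) = Pow(Add(Add(-6, Mul(7, Add(4, 6))), Rational(4060, 3)), -1) = Pow(Add(Add(-6, Mul(7, 10)), Rational(4060, 3)), -1) = Pow(Add(Add(-6, 70), Rational(4060, 3)), -1) = Pow(Add(64, Rational(4060, 3)), -1) = Pow(Rational(4252, 3), -1) = Rational(3, 4252)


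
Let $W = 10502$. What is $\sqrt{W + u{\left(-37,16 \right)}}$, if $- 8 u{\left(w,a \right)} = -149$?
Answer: $\frac{\sqrt{168330}}{4} \approx 102.57$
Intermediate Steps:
$u{\left(w,a \right)} = \frac{149}{8}$ ($u{\left(w,a \right)} = \left(- \frac{1}{8}\right) \left(-149\right) = \frac{149}{8}$)
$\sqrt{W + u{\left(-37,16 \right)}} = \sqrt{10502 + \frac{149}{8}} = \sqrt{\frac{84165}{8}} = \frac{\sqrt{168330}}{4}$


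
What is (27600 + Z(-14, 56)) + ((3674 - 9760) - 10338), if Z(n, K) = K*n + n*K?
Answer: 9608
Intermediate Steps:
Z(n, K) = 2*K*n (Z(n, K) = K*n + K*n = 2*K*n)
(27600 + Z(-14, 56)) + ((3674 - 9760) - 10338) = (27600 + 2*56*(-14)) + ((3674 - 9760) - 10338) = (27600 - 1568) + (-6086 - 10338) = 26032 - 16424 = 9608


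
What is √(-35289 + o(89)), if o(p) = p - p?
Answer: 3*I*√3921 ≈ 187.85*I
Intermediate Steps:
o(p) = 0
√(-35289 + o(89)) = √(-35289 + 0) = √(-35289) = 3*I*√3921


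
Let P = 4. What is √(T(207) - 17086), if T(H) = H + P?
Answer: 75*I*√3 ≈ 129.9*I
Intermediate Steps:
T(H) = 4 + H (T(H) = H + 4 = 4 + H)
√(T(207) - 17086) = √((4 + 207) - 17086) = √(211 - 17086) = √(-16875) = 75*I*√3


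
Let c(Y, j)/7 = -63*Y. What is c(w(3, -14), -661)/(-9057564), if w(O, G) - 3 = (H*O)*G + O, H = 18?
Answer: -18375/503198 ≈ -0.036516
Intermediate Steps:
w(O, G) = 3 + O + 18*G*O (w(O, G) = 3 + ((18*O)*G + O) = 3 + (18*G*O + O) = 3 + (O + 18*G*O) = 3 + O + 18*G*O)
c(Y, j) = -441*Y (c(Y, j) = 7*(-63*Y) = -441*Y)
c(w(3, -14), -661)/(-9057564) = -441*(3 + 3 + 18*(-14)*3)/(-9057564) = -441*(3 + 3 - 756)*(-1/9057564) = -441*(-750)*(-1/9057564) = 330750*(-1/9057564) = -18375/503198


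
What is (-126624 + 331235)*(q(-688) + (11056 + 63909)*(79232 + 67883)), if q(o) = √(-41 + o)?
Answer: 2256547497720725 + 5524497*I ≈ 2.2565e+15 + 5.5245e+6*I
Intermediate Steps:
(-126624 + 331235)*(q(-688) + (11056 + 63909)*(79232 + 67883)) = (-126624 + 331235)*(√(-41 - 688) + (11056 + 63909)*(79232 + 67883)) = 204611*(√(-729) + 74965*147115) = 204611*(27*I + 11028475975) = 204611*(11028475975 + 27*I) = 2256547497720725 + 5524497*I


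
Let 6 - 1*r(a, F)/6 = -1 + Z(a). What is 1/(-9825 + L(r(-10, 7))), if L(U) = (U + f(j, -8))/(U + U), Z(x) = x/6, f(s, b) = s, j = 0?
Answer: -2/19649 ≈ -0.00010179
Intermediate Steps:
Z(x) = x/6 (Z(x) = x*(⅙) = x/6)
r(a, F) = 42 - a (r(a, F) = 36 - 6*(-1 + a/6) = 36 + (6 - a) = 42 - a)
L(U) = ½ (L(U) = (U + 0)/(U + U) = U/((2*U)) = U*(1/(2*U)) = ½)
1/(-9825 + L(r(-10, 7))) = 1/(-9825 + ½) = 1/(-19649/2) = -2/19649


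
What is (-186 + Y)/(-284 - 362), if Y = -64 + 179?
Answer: 71/646 ≈ 0.10991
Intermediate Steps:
Y = 115
(-186 + Y)/(-284 - 362) = (-186 + 115)/(-284 - 362) = -71/(-646) = -71*(-1/646) = 71/646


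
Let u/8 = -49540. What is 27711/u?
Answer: -27711/396320 ≈ -0.069921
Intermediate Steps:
u = -396320 (u = 8*(-49540) = -396320)
27711/u = 27711/(-396320) = 27711*(-1/396320) = -27711/396320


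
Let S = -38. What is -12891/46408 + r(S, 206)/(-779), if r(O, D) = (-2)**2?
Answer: -10227721/36151832 ≈ -0.28291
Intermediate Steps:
r(O, D) = 4
-12891/46408 + r(S, 206)/(-779) = -12891/46408 + 4/(-779) = -12891*1/46408 + 4*(-1/779) = -12891/46408 - 4/779 = -10227721/36151832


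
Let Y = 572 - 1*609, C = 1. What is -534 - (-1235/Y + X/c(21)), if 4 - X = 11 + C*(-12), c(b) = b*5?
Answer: -440890/777 ≈ -567.43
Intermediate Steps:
c(b) = 5*b
X = 5 (X = 4 - (11 + 1*(-12)) = 4 - (11 - 12) = 4 - 1*(-1) = 4 + 1 = 5)
Y = -37 (Y = 572 - 609 = -37)
-534 - (-1235/Y + X/c(21)) = -534 - (-1235/(-37) + 5/((5*21))) = -534 - (-1235*(-1/37) + 5/105) = -534 - (1235/37 + 5*(1/105)) = -534 - (1235/37 + 1/21) = -534 - 1*25972/777 = -534 - 25972/777 = -440890/777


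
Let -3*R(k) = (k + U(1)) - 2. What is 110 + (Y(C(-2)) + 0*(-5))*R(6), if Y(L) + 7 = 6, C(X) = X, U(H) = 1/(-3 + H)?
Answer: 667/6 ≈ 111.17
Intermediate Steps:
R(k) = ⅚ - k/3 (R(k) = -((k + 1/(-3 + 1)) - 2)/3 = -((k + 1/(-2)) - 2)/3 = -((k - ½) - 2)/3 = -((-½ + k) - 2)/3 = -(-5/2 + k)/3 = ⅚ - k/3)
Y(L) = -1 (Y(L) = -7 + 6 = -1)
110 + (Y(C(-2)) + 0*(-5))*R(6) = 110 + (-1 + 0*(-5))*(⅚ - ⅓*6) = 110 + (-1 + 0)*(⅚ - 2) = 110 - 1*(-7/6) = 110 + 7/6 = 667/6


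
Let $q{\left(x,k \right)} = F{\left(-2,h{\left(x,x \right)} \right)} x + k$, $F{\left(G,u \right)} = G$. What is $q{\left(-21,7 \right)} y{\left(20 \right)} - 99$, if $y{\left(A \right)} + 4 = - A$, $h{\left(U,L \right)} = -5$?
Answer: $-1275$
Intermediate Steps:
$y{\left(A \right)} = -4 - A$
$q{\left(x,k \right)} = k - 2 x$ ($q{\left(x,k \right)} = - 2 x + k = k - 2 x$)
$q{\left(-21,7 \right)} y{\left(20 \right)} - 99 = \left(7 - -42\right) \left(-4 - 20\right) - 99 = \left(7 + 42\right) \left(-4 - 20\right) - 99 = 49 \left(-24\right) - 99 = -1176 - 99 = -1275$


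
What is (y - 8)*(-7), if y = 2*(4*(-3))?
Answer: 224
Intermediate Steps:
y = -24 (y = 2*(-12) = -24)
(y - 8)*(-7) = (-24 - 8)*(-7) = -32*(-7) = 224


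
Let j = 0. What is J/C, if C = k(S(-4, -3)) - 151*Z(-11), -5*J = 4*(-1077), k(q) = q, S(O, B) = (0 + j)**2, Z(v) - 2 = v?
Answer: 1436/2265 ≈ 0.63400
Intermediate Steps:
Z(v) = 2 + v
S(O, B) = 0 (S(O, B) = (0 + 0)**2 = 0**2 = 0)
J = 4308/5 (J = -4*(-1077)/5 = -1/5*(-4308) = 4308/5 ≈ 861.60)
C = 1359 (C = 0 - 151*(2 - 11) = 0 - 151*(-9) = 0 + 1359 = 1359)
J/C = (4308/5)/1359 = (4308/5)*(1/1359) = 1436/2265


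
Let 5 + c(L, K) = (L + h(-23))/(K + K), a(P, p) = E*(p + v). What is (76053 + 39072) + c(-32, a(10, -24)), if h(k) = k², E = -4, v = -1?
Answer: 23024497/200 ≈ 1.1512e+5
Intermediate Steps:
a(P, p) = 4 - 4*p (a(P, p) = -4*(p - 1) = -4*(-1 + p) = 4 - 4*p)
c(L, K) = -5 + (529 + L)/(2*K) (c(L, K) = -5 + (L + (-23)²)/(K + K) = -5 + (L + 529)/((2*K)) = -5 + (529 + L)*(1/(2*K)) = -5 + (529 + L)/(2*K))
(76053 + 39072) + c(-32, a(10, -24)) = (76053 + 39072) + (529 - 32 - 10*(4 - 4*(-24)))/(2*(4 - 4*(-24))) = 115125 + (529 - 32 - 10*(4 + 96))/(2*(4 + 96)) = 115125 + (½)*(529 - 32 - 10*100)/100 = 115125 + (½)*(1/100)*(529 - 32 - 1000) = 115125 + (½)*(1/100)*(-503) = 115125 - 503/200 = 23024497/200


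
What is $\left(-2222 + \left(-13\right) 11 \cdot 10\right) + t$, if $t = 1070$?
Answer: $-2582$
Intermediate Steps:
$\left(-2222 + \left(-13\right) 11 \cdot 10\right) + t = \left(-2222 + \left(-13\right) 11 \cdot 10\right) + 1070 = \left(-2222 - 1430\right) + 1070 = -3652 + 1070 = -2582$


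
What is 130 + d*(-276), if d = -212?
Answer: 58642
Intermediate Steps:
130 + d*(-276) = 130 - 212*(-276) = 130 + 58512 = 58642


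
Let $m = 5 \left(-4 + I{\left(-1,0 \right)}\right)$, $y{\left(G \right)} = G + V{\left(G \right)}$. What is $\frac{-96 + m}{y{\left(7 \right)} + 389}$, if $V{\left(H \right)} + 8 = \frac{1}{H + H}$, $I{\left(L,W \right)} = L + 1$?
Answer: $- \frac{1624}{5433} \approx -0.29891$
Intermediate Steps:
$I{\left(L,W \right)} = 1 + L$
$V{\left(H \right)} = -8 + \frac{1}{2 H}$ ($V{\left(H \right)} = -8 + \frac{1}{H + H} = -8 + \frac{1}{2 H}$)
$y{\left(G \right)} = -8 + G + \frac{1}{2 G}$ ($y{\left(G \right)} = G - \left(8 - \frac{1}{2 G}\right) = -8 + G + \frac{1}{2 G}$)
$m = -20$ ($m = 5 \left(-4 + \left(1 - 1\right)\right) = 5 \left(-4 + 0\right) = 5 \left(-4\right) = -20$)
$\frac{-96 + m}{y{\left(7 \right)} + 389} = \frac{-96 - 20}{\left(-8 + 7 + \frac{1}{2 \cdot 7}\right) + 389} = - \frac{116}{\left(-8 + 7 + \frac{1}{2} \cdot \frac{1}{7}\right) + 389} = - \frac{116}{\left(-8 + 7 + \frac{1}{14}\right) + 389} = - \frac{116}{- \frac{13}{14} + 389} = - \frac{116}{\frac{5433}{14}} = \left(-116\right) \frac{14}{5433} = - \frac{1624}{5433}$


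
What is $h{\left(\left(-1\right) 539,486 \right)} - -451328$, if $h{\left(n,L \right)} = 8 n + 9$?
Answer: $447025$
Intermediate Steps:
$h{\left(n,L \right)} = 9 + 8 n$
$h{\left(\left(-1\right) 539,486 \right)} - -451328 = \left(9 + 8 \left(\left(-1\right) 539\right)\right) - -451328 = \left(9 + 8 \left(-539\right)\right) + 451328 = \left(9 - 4312\right) + 451328 = -4303 + 451328 = 447025$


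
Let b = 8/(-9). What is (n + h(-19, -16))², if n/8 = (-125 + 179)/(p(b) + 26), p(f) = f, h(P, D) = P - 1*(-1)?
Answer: 8100/12769 ≈ 0.63435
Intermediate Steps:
b = -8/9 (b = 8*(-⅑) = -8/9 ≈ -0.88889)
h(P, D) = 1 + P (h(P, D) = P + 1 = 1 + P)
n = 1944/113 (n = 8*((-125 + 179)/(-8/9 + 26)) = 8*(54/(226/9)) = 8*(54*(9/226)) = 8*(243/113) = 1944/113 ≈ 17.204)
(n + h(-19, -16))² = (1944/113 + (1 - 19))² = (1944/113 - 18)² = (-90/113)² = 8100/12769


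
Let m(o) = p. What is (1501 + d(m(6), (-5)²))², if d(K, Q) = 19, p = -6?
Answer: 2310400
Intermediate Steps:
m(o) = -6
(1501 + d(m(6), (-5)²))² = (1501 + 19)² = 1520² = 2310400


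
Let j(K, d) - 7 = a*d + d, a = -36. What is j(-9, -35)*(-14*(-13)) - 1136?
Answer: 223088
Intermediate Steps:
j(K, d) = 7 - 35*d (j(K, d) = 7 + (-36*d + d) = 7 - 35*d)
j(-9, -35)*(-14*(-13)) - 1136 = (7 - 35*(-35))*(-14*(-13)) - 1136 = (7 + 1225)*182 - 1136 = 1232*182 - 1136 = 224224 - 1136 = 223088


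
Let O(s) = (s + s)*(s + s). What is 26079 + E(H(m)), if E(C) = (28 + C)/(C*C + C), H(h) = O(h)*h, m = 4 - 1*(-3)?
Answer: 1754516933/67277 ≈ 26079.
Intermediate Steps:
O(s) = 4*s² (O(s) = (2*s)*(2*s) = 4*s²)
m = 7 (m = 4 + 3 = 7)
H(h) = 4*h³ (H(h) = (4*h²)*h = 4*h³)
E(C) = (28 + C)/(C + C²) (E(C) = (28 + C)/(C² + C) = (28 + C)/(C + C²))
26079 + E(H(m)) = 26079 + (28 + 4*7³)/(((4*7³))*(1 + 4*7³)) = 26079 + (28 + 4*343)/(((4*343))*(1 + 4*343)) = 26079 + (28 + 1372)/(1372*(1 + 1372)) = 26079 + (1/1372)*1400/1373 = 26079 + (1/1372)*(1/1373)*1400 = 26079 + 50/67277 = 1754516933/67277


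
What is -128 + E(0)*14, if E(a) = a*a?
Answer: -128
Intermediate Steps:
E(a) = a**2
-128 + E(0)*14 = -128 + 0**2*14 = -128 + 0*14 = -128 + 0 = -128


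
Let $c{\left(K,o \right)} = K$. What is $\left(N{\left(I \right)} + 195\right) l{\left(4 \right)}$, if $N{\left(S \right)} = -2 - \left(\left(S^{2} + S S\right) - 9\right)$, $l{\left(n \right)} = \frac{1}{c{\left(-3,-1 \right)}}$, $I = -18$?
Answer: $\frac{446}{3} \approx 148.67$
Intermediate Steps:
$l{\left(n \right)} = - \frac{1}{3}$ ($l{\left(n \right)} = \frac{1}{-3} = - \frac{1}{3}$)
$N{\left(S \right)} = 7 - 2 S^{2}$ ($N{\left(S \right)} = -2 - \left(\left(S^{2} + S^{2}\right) - 9\right) = -2 - \left(2 S^{2} - 9\right) = -2 - \left(-9 + 2 S^{2}\right) = 7 - 2 S^{2}$)
$\left(N{\left(I \right)} + 195\right) l{\left(4 \right)} = \left(\left(7 - 2 \left(-18\right)^{2}\right) + 195\right) \left(- \frac{1}{3}\right) = \left(\left(7 - 648\right) + 195\right) \left(- \frac{1}{3}\right) = \left(-641 + 195\right) \left(- \frac{1}{3}\right) = \left(-446\right) \left(- \frac{1}{3}\right) = \frac{446}{3}$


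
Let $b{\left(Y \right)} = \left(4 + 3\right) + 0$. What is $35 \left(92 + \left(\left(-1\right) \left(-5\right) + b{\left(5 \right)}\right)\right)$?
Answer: $3640$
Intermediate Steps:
$b{\left(Y \right)} = 7$ ($b{\left(Y \right)} = 7 + 0 = 7$)
$35 \left(92 + \left(\left(-1\right) \left(-5\right) + b{\left(5 \right)}\right)\right) = 35 \left(92 + \left(\left(-1\right) \left(-5\right) + 7\right)\right) = 35 \left(92 + \left(5 + 7\right)\right) = 35 \left(92 + 12\right) = 35 \cdot 104 = 3640$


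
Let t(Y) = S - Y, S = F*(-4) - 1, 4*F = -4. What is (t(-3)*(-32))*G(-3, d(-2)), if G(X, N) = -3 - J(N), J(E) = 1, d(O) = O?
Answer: 768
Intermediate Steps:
F = -1 (F = (¼)*(-4) = -1)
S = 3 (S = -1*(-4) - 1 = 4 - 1 = 3)
t(Y) = 3 - Y
G(X, N) = -4 (G(X, N) = -3 - 1*1 = -3 - 1 = -4)
(t(-3)*(-32))*G(-3, d(-2)) = ((3 - 1*(-3))*(-32))*(-4) = ((3 + 3)*(-32))*(-4) = (6*(-32))*(-4) = -192*(-4) = 768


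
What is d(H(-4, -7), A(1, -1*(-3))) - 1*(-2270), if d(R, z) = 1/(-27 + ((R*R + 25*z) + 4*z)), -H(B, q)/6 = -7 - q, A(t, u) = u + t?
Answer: 202031/89 ≈ 2270.0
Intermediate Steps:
A(t, u) = t + u
H(B, q) = 42 + 6*q (H(B, q) = -6*(-7 - q) = 42 + 6*q)
d(R, z) = 1/(-27 + R² + 29*z) (d(R, z) = 1/(-27 + ((R² + 25*z) + 4*z)) = 1/(-27 + (R² + 29*z)) = 1/(-27 + R² + 29*z))
d(H(-4, -7), A(1, -1*(-3))) - 1*(-2270) = 1/(-27 + (42 + 6*(-7))² + 29*(1 - 1*(-3))) - 1*(-2270) = 1/(-27 + (42 - 42)² + 29*(1 + 3)) + 2270 = 1/(-27 + 0² + 29*4) + 2270 = 1/(-27 + 0 + 116) + 2270 = 1/89 + 2270 = 202031/89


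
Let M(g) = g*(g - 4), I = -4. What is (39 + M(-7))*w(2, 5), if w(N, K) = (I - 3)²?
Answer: 5684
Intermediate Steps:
M(g) = g*(-4 + g)
w(N, K) = 49 (w(N, K) = (-4 - 3)² = (-7)² = 49)
(39 + M(-7))*w(2, 5) = (39 - 7*(-4 - 7))*49 = (39 - 7*(-11))*49 = (39 + 77)*49 = 116*49 = 5684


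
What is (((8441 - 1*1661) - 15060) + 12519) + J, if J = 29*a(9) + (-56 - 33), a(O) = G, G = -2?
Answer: 4092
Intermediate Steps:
a(O) = -2
J = -147 (J = 29*(-2) + (-56 - 33) = -58 - 89 = -147)
(((8441 - 1*1661) - 15060) + 12519) + J = (((8441 - 1*1661) - 15060) + 12519) - 147 = (((8441 - 1661) - 15060) + 12519) - 147 = ((6780 - 15060) + 12519) - 147 = (-8280 + 12519) - 147 = 4239 - 147 = 4092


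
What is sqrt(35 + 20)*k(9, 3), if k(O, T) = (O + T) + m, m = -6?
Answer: 6*sqrt(55) ≈ 44.497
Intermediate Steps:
k(O, T) = -6 + O + T (k(O, T) = (O + T) - 6 = -6 + O + T)
sqrt(35 + 20)*k(9, 3) = sqrt(35 + 20)*(-6 + 9 + 3) = sqrt(55)*6 = 6*sqrt(55)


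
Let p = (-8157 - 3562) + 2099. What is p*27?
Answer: -259740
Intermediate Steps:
p = -9620 (p = -11719 + 2099 = -9620)
p*27 = -9620*27 = -259740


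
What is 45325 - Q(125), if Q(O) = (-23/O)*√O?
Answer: 45325 + 23*√5/25 ≈ 45327.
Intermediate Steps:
Q(O) = -23/√O
45325 - Q(125) = 45325 - (-23)/√125 = 45325 - (-23)*√5/25 = 45325 + 23*√5/25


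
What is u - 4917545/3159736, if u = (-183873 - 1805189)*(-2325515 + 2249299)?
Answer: 479010762109562967/3159736 ≈ 1.5160e+11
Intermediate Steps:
u = 151598349392 (u = -1989062*(-76216) = 151598349392)
u - 4917545/3159736 = 151598349392 - 4917545/3159736 = 479010762109562967/3159736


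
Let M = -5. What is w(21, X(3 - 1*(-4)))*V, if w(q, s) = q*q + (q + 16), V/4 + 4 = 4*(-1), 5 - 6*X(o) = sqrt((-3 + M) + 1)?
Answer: -15296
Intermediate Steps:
X(o) = 5/6 - I*sqrt(7)/6 (X(o) = 5/6 - sqrt((-3 - 5) + 1)/6 = 5/6 - sqrt(-8 + 1)/6 = 5/6 - I*sqrt(7)/6)
V = -32 (V = -16 + 4*(4*(-1)) = -16 + 4*(-4) = -16 - 16 = -32)
w(q, s) = 16 + q + q**2 (w(q, s) = q**2 + (16 + q) = 16 + q + q**2)
w(21, X(3 - 1*(-4)))*V = (16 + 21 + 21**2)*(-32) = (16 + 21 + 441)*(-32) = 478*(-32) = -15296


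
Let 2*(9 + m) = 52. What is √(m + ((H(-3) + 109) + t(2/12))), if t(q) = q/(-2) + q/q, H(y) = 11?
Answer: √4965/6 ≈ 11.744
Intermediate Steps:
m = 17 (m = -9 + (½)*52 = -9 + 26 = 17)
t(q) = 1 - q/2 (t(q) = q*(-½) + 1 = -q/2 + 1 = 1 - q/2)
√(m + ((H(-3) + 109) + t(2/12))) = √(17 + ((11 + 109) + (1 - 1/12))) = √(17 + (120 + (1 - 1/12))) = √(17 + (120 + 11/12)) = √(17 + 1451/12) = √(1655/12) = √4965/6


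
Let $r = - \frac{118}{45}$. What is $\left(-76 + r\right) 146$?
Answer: $- \frac{516548}{45} \approx -11479.0$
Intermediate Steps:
$r = - \frac{118}{45}$ ($r = \left(-118\right) \frac{1}{45} = - \frac{118}{45} \approx -2.6222$)
$\left(-76 + r\right) 146 = \left(-76 - \frac{118}{45}\right) 146 = \left(- \frac{3538}{45}\right) 146 = - \frac{516548}{45}$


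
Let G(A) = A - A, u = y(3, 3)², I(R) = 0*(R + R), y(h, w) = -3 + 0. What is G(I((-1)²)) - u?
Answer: -9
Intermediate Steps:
y(h, w) = -3
I(R) = 0 (I(R) = 0*(2*R) = 0)
u = 9 (u = (-3)² = 9)
G(A) = 0
G(I((-1)²)) - u = 0 - 1*9 = 0 - 9 = -9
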